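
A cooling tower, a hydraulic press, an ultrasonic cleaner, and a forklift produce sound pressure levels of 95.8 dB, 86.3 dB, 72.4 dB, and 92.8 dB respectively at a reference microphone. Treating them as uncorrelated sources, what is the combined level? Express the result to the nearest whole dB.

For uncorrelated sources the intensities add, so convert each level to linear form, sum, and take 10·log₁₀ of the total.
Σ 10^(L/10) = 10^(95.8/10) + 10^(86.3/10) + 10^(72.4/10) + 10^(92.8/10) = 6.151e+09.
L_total = 10·log₁₀(6.151e+09) = 97.89 dB.

98 dB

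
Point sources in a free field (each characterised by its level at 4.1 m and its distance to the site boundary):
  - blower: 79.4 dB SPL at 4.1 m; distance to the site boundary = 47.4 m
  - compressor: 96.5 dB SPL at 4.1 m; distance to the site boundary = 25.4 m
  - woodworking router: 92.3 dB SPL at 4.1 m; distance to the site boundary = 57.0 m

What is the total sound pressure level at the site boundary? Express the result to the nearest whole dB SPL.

Propagate each source to the receiver with L = L_ref − 20·log₁₀(r/r_ref), then add intensities.
blower: 79.4 − 20·log₁₀(47.4/4.1) = 79.4 − 21.26 = 58.14 dB SPL.
compressor: 96.5 − 20·log₁₀(25.4/4.1) = 96.5 − 15.84 = 80.66 dB SPL.
woodworking router: 92.3 − 20·log₁₀(57.0/4.1) = 92.3 − 22.86 = 69.44 dB SPL.
Σ 10^(L/10) = 1.258e+08 → L_total = 10·log₁₀(1.258e+08) = 81.00 dB SPL.

81 dB SPL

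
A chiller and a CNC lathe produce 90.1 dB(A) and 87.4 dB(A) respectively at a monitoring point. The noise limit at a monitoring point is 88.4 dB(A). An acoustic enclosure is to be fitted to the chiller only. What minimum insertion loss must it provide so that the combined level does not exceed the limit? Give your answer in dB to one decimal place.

Everything except the chiller sums to 10^(87.4/10) = 5.495e+08 in linear terms, 87.40 dB(A).
To meet 88.4 dB(A) overall, the treated chiller may contribute at most 10^(88.4/10) − 5.495e+08 = 1.423e+08, i.e. 81.53 dB(A).
So the chiller must be reduced from 90.1 to 81.53 dB(A): IL = 8.57 dB.

8.6 dB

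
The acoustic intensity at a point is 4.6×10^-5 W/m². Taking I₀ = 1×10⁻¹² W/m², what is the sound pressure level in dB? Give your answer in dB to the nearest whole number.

I/I₀ = 4.6×10^-5/10⁻¹² = 4.6×10^7, and L = 10·log₁₀(I/I₀).
L = 10·(0.6628 + 7) = 76.63 dB.

77 dB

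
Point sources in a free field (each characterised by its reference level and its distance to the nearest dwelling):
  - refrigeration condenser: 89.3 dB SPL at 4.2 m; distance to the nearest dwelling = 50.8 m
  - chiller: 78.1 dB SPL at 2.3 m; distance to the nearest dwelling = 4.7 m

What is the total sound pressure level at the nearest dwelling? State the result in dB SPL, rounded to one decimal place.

73.3 dB SPL

Apply inverse-square spreading to bring every level to the receiver, then sum 10^(L/10).
refrigeration condenser: 89.3 − 20·log₁₀(50.8/4.2) = 89.3 − 21.65 = 67.65 dB SPL.
chiller: 78.1 − 20·log₁₀(4.7/2.3) = 78.1 − 6.21 = 71.89 dB SPL.
Σ 10^(L/10) = 2.128e+07 → L_total = 10·log₁₀(2.128e+07) = 73.28 dB SPL.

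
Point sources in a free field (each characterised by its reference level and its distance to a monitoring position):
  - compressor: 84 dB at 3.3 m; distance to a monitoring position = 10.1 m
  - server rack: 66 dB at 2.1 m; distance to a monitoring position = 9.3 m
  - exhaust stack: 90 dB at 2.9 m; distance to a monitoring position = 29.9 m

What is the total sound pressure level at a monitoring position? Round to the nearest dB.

Apply inverse-square spreading to bring every level to the receiver, then sum 10^(L/10).
compressor: 84 − 20·log₁₀(10.1/3.3) = 84 − 9.72 = 74.28 dB.
server rack: 66 − 20·log₁₀(9.3/2.1) = 66 − 12.93 = 53.07 dB.
exhaust stack: 90 − 20·log₁₀(29.9/2.9) = 90 − 20.27 = 69.73 dB.
Σ 10^(L/10) = 3.643e+07 → L_total = 10·log₁₀(3.643e+07) = 75.61 dB.

76 dB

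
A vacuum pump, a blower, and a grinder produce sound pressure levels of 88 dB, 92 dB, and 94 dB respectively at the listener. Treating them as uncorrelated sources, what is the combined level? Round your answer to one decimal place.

96.7 dB

Incoherent sources combine by intensity addition: L_total = 10·log₁₀(Σ 10^(L_i/10)).
Σ 10^(L/10) = 10^(88/10) + 10^(92/10) + 10^(94/10) = 4.728e+09.
L_total = 10·log₁₀(4.728e+09) = 96.75 dB.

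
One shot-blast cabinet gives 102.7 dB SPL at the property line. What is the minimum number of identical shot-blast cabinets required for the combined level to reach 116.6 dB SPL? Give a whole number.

Need L₁ + 10·log₁₀ N ≥ 116.6, i.e. log₁₀ N ≥ 1.39.
N ≥ 10^(13.9/10) = 24.547, so N = 25.

25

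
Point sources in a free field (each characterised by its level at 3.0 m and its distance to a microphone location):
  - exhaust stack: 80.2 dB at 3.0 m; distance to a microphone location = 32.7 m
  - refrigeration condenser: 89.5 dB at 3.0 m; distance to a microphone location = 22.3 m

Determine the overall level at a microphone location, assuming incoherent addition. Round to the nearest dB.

First find each source's level at the receiver (point-source: −20·log₁₀(r/r_ref)), then combine on an intensity basis.
exhaust stack: 80.2 − 20·log₁₀(32.7/3.0) = 80.2 − 20.75 = 59.45 dB.
refrigeration condenser: 89.5 − 20·log₁₀(22.3/3.0) = 89.5 − 17.42 = 72.08 dB.
Σ 10^(L/10) = 1.701e+07 → L_total = 10·log₁₀(1.701e+07) = 72.31 dB.

72 dB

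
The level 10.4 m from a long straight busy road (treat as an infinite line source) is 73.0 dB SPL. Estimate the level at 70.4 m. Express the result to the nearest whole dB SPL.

65 dB SPL

Cylindrical spreading from a line source gives a 10·log₁₀(r₂/r₁) drop.
L₂ = 73.0 − 10·log₁₀(70.4/10.4) = 73.0 − 8.305 = 64.69 dB SPL.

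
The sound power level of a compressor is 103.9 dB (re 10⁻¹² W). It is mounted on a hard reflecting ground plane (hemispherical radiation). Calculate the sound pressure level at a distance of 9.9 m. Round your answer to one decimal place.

76.0 dB

The power spreads over a hemisphere of area 2π·r², so L_p = L_w − 10·log₁₀(2π·r²).
2π·r² = 615.8 m², 10·log₁₀ of that is 27.895 dB.
L_p = 103.9 − 27.895 = 76.01 dB.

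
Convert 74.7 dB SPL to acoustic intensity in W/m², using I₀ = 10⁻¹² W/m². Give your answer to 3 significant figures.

2.95e-05 W/m²

L = 10·log₁₀(I/I₀) ⇒ I = I₀·10^(L/10) = 10⁻¹² × 10^7.47.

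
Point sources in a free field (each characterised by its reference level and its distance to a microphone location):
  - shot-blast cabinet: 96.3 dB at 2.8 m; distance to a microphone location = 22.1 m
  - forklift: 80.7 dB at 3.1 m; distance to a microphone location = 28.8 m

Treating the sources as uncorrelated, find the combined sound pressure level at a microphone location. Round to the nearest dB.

Propagate each source to the receiver with L = L_ref − 20·log₁₀(r/r_ref), then add intensities.
shot-blast cabinet: 96.3 − 20·log₁₀(22.1/2.8) = 96.3 − 17.94 = 78.36 dB.
forklift: 80.7 − 20·log₁₀(28.8/3.1) = 80.7 − 19.36 = 61.34 dB.
Σ 10^(L/10) = 6.984e+07 → L_total = 10·log₁₀(6.984e+07) = 78.44 dB.

78 dB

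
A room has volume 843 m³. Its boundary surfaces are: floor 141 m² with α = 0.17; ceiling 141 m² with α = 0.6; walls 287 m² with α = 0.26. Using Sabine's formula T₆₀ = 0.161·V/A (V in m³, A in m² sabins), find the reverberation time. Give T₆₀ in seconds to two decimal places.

0.74 s

Total absorption A = 141·0.17 + 141·0.6 + 287·0.26 = 183.19 m² sabins.
T₆₀ = 0.161 × 843 / 183.19 = 0.741 s.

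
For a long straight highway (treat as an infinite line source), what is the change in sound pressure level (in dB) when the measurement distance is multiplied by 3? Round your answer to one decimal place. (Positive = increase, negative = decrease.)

With cylindrical spreading the level changes by −10·log₁₀(r₂/r₁).
ΔL = −10·log₁₀(3) = -4.77 dB.

-4.8 dB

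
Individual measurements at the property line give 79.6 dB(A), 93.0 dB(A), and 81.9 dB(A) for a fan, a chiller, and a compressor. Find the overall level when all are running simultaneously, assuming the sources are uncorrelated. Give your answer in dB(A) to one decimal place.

Incoherent sources combine by intensity addition: L_total = 10·log₁₀(Σ 10^(L_i/10)).
Σ 10^(L/10) = 10^(79.6/10) + 10^(93.0/10) + 10^(81.9/10) = 2.241e+09.
L_total = 10·log₁₀(2.241e+09) = 93.51 dB(A).

93.5 dB(A)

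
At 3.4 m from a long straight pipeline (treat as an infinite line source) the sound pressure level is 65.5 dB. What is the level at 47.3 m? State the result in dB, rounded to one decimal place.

54.1 dB

Cylindrical spreading from a line source gives a 10·log₁₀(r₂/r₁) drop.
L₂ = 65.5 − 10·log₁₀(47.3/3.4) = 65.5 − 11.434 = 54.07 dB.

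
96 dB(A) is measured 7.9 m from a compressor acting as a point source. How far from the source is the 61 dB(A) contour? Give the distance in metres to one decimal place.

444.2 m

For a point source L₁ − L₂ = 20·log₁₀(r₂/r₁), so r₂ = r₁·10^((L₁−L₂)/20).
r₂ = 7.9·10^((96−61)/20) = 7.9·10^(35.0/20) = 444.25 m.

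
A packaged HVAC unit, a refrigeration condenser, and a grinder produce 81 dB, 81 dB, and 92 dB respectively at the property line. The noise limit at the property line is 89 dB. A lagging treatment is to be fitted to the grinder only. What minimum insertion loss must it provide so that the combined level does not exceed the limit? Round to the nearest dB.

Fixed contribution from the other sources: Σ 10^(L/10) = 10^(81/10) + 10^(81/10) = 2.518e+08 (84.01 dB).
The limit corresponds to 10^(89/10) = 7.943e+08; subtracting the fixed part leaves 5.425e+08 for the grinder, i.e. 87.34 dB.
Required insertion loss = 92 − 87.34 = 4.66 dB.

5 dB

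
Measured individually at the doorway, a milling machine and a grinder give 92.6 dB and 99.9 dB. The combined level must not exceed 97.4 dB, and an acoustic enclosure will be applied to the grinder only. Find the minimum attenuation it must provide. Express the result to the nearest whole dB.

4 dB

The untreated sources together contribute 10^(92.6/10) = 1.820e+09, i.e. 92.60 dB.
To meet 97.4 dB overall, the treated grinder may contribute at most 10^(97.4/10) − 1.820e+09 = 3.676e+09, i.e. 95.65 dB.
So the grinder must be reduced from 99.9 to 95.65 dB: IL = 4.25 dB.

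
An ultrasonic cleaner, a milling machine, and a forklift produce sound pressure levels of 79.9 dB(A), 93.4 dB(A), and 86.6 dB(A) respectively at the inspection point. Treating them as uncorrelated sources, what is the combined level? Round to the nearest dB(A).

94 dB(A)

For uncorrelated sources the intensities add, so convert each level to linear form, sum, and take 10·log₁₀ of the total.
Σ 10^(L/10) = 10^(79.9/10) + 10^(93.4/10) + 10^(86.6/10) = 2.743e+09.
L_total = 10·log₁₀(2.743e+09) = 94.38 dB(A).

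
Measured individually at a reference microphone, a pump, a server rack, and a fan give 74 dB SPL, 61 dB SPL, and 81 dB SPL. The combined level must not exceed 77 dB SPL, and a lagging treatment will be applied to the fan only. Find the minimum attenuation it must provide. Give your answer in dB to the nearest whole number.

Fixed contribution from the other sources: Σ 10^(L/10) = 10^(74/10) + 10^(61/10) = 2.638e+07 (74.21 dB SPL).
To meet 77 dB SPL overall, the treated fan may contribute at most 10^(77/10) − 2.638e+07 = 2.374e+07, i.e. 73.75 dB SPL.
Required insertion loss = 81 − 73.75 = 7.25 dB.

7 dB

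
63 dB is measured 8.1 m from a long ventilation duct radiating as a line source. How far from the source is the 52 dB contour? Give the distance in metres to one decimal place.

The 11.0 dB drop corresponds to a distance ratio of 10^(11.0/10) for a line source.
r₂ = 8.1·10^((63−52)/10) = 8.1·10^(11.0/10) = 101.97 m.

102.0 m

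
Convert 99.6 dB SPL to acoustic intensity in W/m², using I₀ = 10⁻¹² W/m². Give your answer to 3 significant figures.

0.00912 W/m²

L = 10·log₁₀(I/I₀) ⇒ I = I₀·10^(L/10) = 10⁻¹² × 10^9.96.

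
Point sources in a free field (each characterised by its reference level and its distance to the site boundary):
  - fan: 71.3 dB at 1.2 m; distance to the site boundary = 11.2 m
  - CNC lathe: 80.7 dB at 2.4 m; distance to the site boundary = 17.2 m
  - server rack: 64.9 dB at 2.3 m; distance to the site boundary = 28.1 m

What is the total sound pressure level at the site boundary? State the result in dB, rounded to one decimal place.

Propagate each source to the receiver with L = L_ref − 20·log₁₀(r/r_ref), then add intensities.
fan: 71.3 − 20·log₁₀(11.2/1.2) = 71.3 − 19.40 = 51.90 dB.
CNC lathe: 80.7 − 20·log₁₀(17.2/2.4) = 80.7 − 17.11 = 63.59 dB.
server rack: 64.9 − 20·log₁₀(28.1/2.3) = 64.9 − 21.74 = 43.16 dB.
Σ 10^(L/10) = 2.463e+06 → L_total = 10·log₁₀(2.463e+06) = 63.91 dB.

63.9 dB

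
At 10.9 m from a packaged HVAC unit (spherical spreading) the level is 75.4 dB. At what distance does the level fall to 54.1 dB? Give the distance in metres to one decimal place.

126.6 m

The 21.3 dB drop corresponds to a distance ratio of 10^(21.3/20) for a point source.
r₂ = 10.9·10^((75.4−54.1)/20) = 10.9·10^(21.3/20) = 126.60 m.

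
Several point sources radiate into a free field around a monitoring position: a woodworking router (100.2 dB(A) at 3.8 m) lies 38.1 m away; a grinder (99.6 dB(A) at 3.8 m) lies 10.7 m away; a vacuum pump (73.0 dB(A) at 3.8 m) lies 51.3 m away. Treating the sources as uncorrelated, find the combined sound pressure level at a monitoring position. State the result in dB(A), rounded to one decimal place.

Propagate each source to the receiver with L = L_ref − 20·log₁₀(r/r_ref), then add intensities.
woodworking router: 100.2 − 20·log₁₀(38.1/3.8) = 100.2 − 20.02 = 80.18 dB(A).
grinder: 99.6 − 20·log₁₀(10.7/3.8) = 99.6 − 8.99 = 90.61 dB(A).
vacuum pump: 73.0 − 20·log₁₀(51.3/3.8) = 73.0 − 22.61 = 50.39 dB(A).
Σ 10^(L/10) = 1.255e+09 → L_total = 10·log₁₀(1.255e+09) = 90.98 dB(A).

91.0 dB(A)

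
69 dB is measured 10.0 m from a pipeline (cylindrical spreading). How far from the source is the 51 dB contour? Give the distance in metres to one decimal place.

631.0 m

Line-source spreading drops the level by 10·log₁₀(r₂/r₁); inverting, r₂/r₁ = 10^(ΔL/10).
r₂ = 10.0·10^((69−51)/10) = 10.0·10^(18.0/10) = 630.96 m.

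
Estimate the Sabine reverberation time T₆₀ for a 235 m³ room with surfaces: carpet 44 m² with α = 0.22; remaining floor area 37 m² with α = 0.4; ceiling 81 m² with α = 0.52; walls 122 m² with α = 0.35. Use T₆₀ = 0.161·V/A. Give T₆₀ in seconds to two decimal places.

0.35 s

A = Σ Sᵢαᵢ = 44·0.22 + 37·0.4 + 81·0.52 + 122·0.35 = 109.30 m².
T₆₀ = 0.161 × 235 / 109.30 = 0.346 s.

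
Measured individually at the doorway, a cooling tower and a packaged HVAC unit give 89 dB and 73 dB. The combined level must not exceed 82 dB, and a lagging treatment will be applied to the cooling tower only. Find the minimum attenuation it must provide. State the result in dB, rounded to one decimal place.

7.6 dB

The untreated sources together contribute 10^(73/10) = 1.995e+07, i.e. 73.00 dB.
The limit corresponds to 10^(82/10) = 1.585e+08; subtracting the fixed part leaves 1.385e+08 for the cooling tower, i.e. 81.42 dB.
Required insertion loss = 89 − 81.42 = 7.58 dB.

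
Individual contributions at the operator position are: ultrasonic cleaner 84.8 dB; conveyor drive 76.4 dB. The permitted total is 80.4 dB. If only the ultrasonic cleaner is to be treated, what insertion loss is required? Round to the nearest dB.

7 dB

The untreated sources together contribute 10^(76.4/10) = 4.365e+07, i.e. 76.40 dB.
To meet 80.4 dB overall, the treated ultrasonic cleaner may contribute at most 10^(80.4/10) − 4.365e+07 = 6.600e+07, i.e. 78.20 dB.
So the ultrasonic cleaner must be reduced from 84.8 to 78.20 dB: IL = 6.60 dB.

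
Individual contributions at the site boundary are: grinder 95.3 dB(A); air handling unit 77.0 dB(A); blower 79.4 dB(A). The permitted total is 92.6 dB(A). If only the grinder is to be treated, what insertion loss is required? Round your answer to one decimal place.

Fixed contribution from the other sources: Σ 10^(L/10) = 10^(77.0/10) + 10^(79.4/10) = 1.372e+08 (81.37 dB(A)).
The limit corresponds to 10^(92.6/10) = 1.820e+09; subtracting the fixed part leaves 1.682e+09 for the grinder, i.e. 92.26 dB(A).
Required insertion loss = 95.3 − 92.26 = 3.04 dB.

3.0 dB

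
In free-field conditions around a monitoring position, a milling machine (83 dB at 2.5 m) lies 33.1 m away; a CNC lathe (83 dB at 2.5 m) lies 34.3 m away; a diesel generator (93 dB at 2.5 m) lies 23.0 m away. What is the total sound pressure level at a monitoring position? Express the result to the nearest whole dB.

First find each source's level at the receiver (point-source: −20·log₁₀(r/r_ref)), then combine on an intensity basis.
milling machine: 83 − 20·log₁₀(33.1/2.5) = 83 − 22.44 = 60.56 dB.
CNC lathe: 83 − 20·log₁₀(34.3/2.5) = 83 − 22.75 = 60.25 dB.
diesel generator: 93 − 20·log₁₀(23.0/2.5) = 93 − 19.28 = 73.72 dB.
Σ 10^(L/10) = 2.577e+07 → L_total = 10·log₁₀(2.577e+07) = 74.11 dB.

74 dB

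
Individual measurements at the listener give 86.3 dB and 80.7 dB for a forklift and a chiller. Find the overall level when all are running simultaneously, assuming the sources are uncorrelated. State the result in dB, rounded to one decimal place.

For uncorrelated sources the intensities add, so convert each level to linear form, sum, and take 10·log₁₀ of the total.
Σ 10^(L/10) = 10^(86.3/10) + 10^(80.7/10) = 5.441e+08.
L_total = 10·log₁₀(5.441e+08) = 87.36 dB.

87.4 dB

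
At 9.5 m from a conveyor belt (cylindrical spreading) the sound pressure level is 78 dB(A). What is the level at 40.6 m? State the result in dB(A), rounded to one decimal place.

71.7 dB(A)

For a line source, L₂ = L₁ − 10·log₁₀(r₂/r₁).
L₂ = 78 − 10·log₁₀(40.6/9.5) = 78 − 6.308 = 71.69 dB(A).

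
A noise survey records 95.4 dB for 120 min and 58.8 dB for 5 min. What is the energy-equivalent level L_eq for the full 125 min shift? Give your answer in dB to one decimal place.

95.2 dB

L_eq = 10·log₁₀[(1/T)·Σ tᵢ·10^(Lᵢ/10)] with T = 125 min.
Σ tᵢ·10^(Lᵢ/10) = 120·10^(95.4/10) + 5·10^(58.8/10) = 4.161e+11.
L_eq = 10·log₁₀(4.161e+11/125) = 95.22 dB.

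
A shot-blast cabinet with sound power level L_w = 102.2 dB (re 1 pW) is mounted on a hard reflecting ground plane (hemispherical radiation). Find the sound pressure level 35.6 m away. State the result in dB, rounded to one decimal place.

63.2 dB

Free-field hemispherical radiation: L_p = L_w − 10·log₁₀(2π·r²), r = 35.6 m.
2π·r² = 7963 m², 10·log₁₀ of that is 39.011 dB.
L_p = 102.2 − 39.011 = 63.19 dB.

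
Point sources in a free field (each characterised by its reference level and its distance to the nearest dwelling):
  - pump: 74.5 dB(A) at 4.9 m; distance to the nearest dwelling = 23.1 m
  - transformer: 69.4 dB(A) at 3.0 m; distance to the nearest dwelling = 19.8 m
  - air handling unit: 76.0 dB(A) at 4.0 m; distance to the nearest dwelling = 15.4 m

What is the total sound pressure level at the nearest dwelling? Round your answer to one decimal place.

Apply inverse-square spreading to bring every level to the receiver, then sum 10^(L/10).
pump: 74.5 − 20·log₁₀(23.1/4.9) = 74.5 − 13.47 = 61.03 dB(A).
transformer: 69.4 − 20·log₁₀(19.8/3.0) = 69.4 − 16.39 = 53.01 dB(A).
air handling unit: 76.0 − 20·log₁₀(15.4/4.0) = 76.0 − 11.71 = 64.29 dB(A).
Σ 10^(L/10) = 4.154e+06 → L_total = 10·log₁₀(4.154e+06) = 66.18 dB(A).

66.2 dB(A)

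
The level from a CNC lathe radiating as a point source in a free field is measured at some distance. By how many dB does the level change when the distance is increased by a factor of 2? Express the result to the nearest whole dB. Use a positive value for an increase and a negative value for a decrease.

With spherical spreading the level changes by −20·log₁₀(r₂/r₁).
ΔL = −20·log₁₀(2) = -6.02 dB.

-6 dB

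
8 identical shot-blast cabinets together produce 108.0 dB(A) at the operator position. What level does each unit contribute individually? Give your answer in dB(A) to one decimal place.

99.0 dB(A)

8 equal contributions raise the level by 10·log₁₀ 8 = 9.031 dB, so each unit alone gives 108.0 − 9.031.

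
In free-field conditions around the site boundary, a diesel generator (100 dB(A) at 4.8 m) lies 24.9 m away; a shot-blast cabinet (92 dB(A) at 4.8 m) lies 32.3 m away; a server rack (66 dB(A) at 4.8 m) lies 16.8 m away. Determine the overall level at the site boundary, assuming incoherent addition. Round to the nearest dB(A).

Propagate each source to the receiver with L = L_ref − 20·log₁₀(r/r_ref), then add intensities.
diesel generator: 100 − 20·log₁₀(24.9/4.8) = 100 − 14.30 = 85.70 dB(A).
shot-blast cabinet: 92 − 20·log₁₀(32.3/4.8) = 92 − 16.56 = 75.44 dB(A).
server rack: 66 − 20·log₁₀(16.8/4.8) = 66 − 10.88 = 55.12 dB(A).
Σ 10^(L/10) = 4.069e+08 → L_total = 10·log₁₀(4.069e+08) = 86.10 dB(A).

86 dB(A)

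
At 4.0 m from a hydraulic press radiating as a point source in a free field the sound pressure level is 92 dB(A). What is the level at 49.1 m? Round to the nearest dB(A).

Spherical spreading from a point source gives a 20·log₁₀(r₂/r₁) drop.
L₂ = 92 − 20·log₁₀(49.1/4.0) = 92 − 21.780 = 70.22 dB(A).

70 dB(A)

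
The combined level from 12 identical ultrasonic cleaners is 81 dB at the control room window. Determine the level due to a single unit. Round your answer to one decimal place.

70.2 dB

For N identical incoherent sources L_total = L₁ + 10·log₁₀ N, so L₁ = 81 − 10·log₁₀(12) = 81 − 10.792.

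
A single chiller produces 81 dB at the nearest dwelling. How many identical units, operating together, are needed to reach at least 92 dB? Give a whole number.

13

The shortfall is 92 − 81 = 11.0 dB, and N units add 10·log₁₀ N, so need 10·log₁₀ N ≥ 11.0.
N ≥ 10^(11.0/10) = 12.589, so N = 13.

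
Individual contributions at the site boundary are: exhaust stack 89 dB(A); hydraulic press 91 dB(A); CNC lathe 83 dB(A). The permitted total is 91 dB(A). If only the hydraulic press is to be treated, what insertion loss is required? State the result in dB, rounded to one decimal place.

6.8 dB

The untreated sources together contribute 10^(89/10) + 10^(83/10) = 9.939e+08, i.e. 89.97 dB(A).
To meet 91 dB(A) overall, the treated hydraulic press may contribute at most 10^(91/10) − 9.939e+08 = 2.651e+08, i.e. 84.23 dB(A).
Required insertion loss = 91 − 84.23 = 6.77 dB.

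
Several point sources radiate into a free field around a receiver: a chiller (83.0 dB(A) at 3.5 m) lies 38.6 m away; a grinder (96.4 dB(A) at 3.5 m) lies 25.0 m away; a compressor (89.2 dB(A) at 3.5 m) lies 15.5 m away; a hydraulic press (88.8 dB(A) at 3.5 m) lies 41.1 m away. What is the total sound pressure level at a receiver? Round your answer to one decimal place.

Propagate each source to the receiver with L = L_ref − 20·log₁₀(r/r_ref), then add intensities.
chiller: 83.0 − 20·log₁₀(38.6/3.5) = 83.0 − 20.85 = 62.15 dB(A).
grinder: 96.4 − 20·log₁₀(25.0/3.5) = 96.4 − 17.08 = 79.32 dB(A).
compressor: 89.2 − 20·log₁₀(15.5/3.5) = 89.2 − 12.93 = 76.27 dB(A).
hydraulic press: 88.8 − 20·log₁₀(41.1/3.5) = 88.8 − 21.40 = 67.40 dB(A).
Σ 10^(L/10) = 1.351e+08 → L_total = 10·log₁₀(1.351e+08) = 81.31 dB(A).

81.3 dB(A)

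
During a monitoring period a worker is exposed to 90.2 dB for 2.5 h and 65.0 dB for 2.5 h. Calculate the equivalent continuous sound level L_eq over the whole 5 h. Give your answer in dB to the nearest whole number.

87 dB

L_eq = 10·log₁₀[(1/T)·Σ tᵢ·10^(Lᵢ/10)] with T = 5 h.
Σ tᵢ·10^(Lᵢ/10) = 2.5·10^(90.2/10) + 2.5·10^(65.0/10) = 2.626e+09.
L_eq = 10·log₁₀(2.626e+09/5) = 87.20 dB.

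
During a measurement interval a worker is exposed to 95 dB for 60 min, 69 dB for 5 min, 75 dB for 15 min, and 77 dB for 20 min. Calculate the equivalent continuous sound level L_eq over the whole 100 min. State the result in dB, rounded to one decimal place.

92.8 dB

L_eq = 10·log₁₀[(1/T)·Σ tᵢ·10^(Lᵢ/10)] with T = 100 min.
Σ tᵢ·10^(Lᵢ/10) = 60·10^(95/10) + 5·10^(69/10) + 15·10^(75/10) + 20·10^(77/10) = 1.913e+11.
L_eq = 10·log₁₀(1.913e+11/100) = 92.82 dB.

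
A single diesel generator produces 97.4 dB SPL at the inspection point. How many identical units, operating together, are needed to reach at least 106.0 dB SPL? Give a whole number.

The shortfall is 106.0 − 97.4 = 8.6 dB, and N units add 10·log₁₀ N, so need 10·log₁₀ N ≥ 8.6.
N ≥ 10^(8.6/10) = 7.244, so N = 8.

8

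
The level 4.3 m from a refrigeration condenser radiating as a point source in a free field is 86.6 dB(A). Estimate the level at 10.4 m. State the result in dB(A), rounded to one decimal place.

78.9 dB(A)

Point-source attenuation: ΔL = 20·log₁₀(r₂/r₁) = 20·log₁₀(10.4/4.3) = 7.671 dB.
L₂ = 86.6 − 20·log₁₀(10.4/4.3) = 86.6 − 7.671 = 78.93 dB(A).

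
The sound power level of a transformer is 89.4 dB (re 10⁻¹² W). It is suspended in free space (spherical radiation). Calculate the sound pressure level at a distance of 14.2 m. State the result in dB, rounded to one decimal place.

L_p = L_w − 10·log₁₀(4π·r²) with r = 14.2 m.
4π·r² = 2534 m², 10·log₁₀ of that is 34.038 dB.
L_p = 89.4 − 34.038 = 55.36 dB.

55.4 dB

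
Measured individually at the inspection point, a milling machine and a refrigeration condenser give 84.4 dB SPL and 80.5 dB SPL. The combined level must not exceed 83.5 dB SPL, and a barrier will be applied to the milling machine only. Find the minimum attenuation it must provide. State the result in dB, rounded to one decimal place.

Everything except the milling machine sums to 10^(80.5/10) = 1.122e+08 in linear terms, 80.50 dB SPL.
The limit corresponds to 10^(83.5/10) = 2.239e+08; subtracting the fixed part leaves 1.117e+08 for the milling machine, i.e. 80.48 dB SPL.
Required insertion loss = 84.4 − 80.48 = 3.92 dB.

3.9 dB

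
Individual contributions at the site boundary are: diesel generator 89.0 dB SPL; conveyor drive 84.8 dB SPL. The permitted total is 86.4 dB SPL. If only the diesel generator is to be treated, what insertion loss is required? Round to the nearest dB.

8 dB

Everything except the diesel generator sums to 10^(84.8/10) = 3.020e+08 in linear terms, 84.80 dB SPL.
The limit corresponds to 10^(86.4/10) = 4.365e+08; subtracting the fixed part leaves 1.345e+08 for the diesel generator, i.e. 81.29 dB SPL.
Required insertion loss = 89.0 − 81.29 = 7.71 dB.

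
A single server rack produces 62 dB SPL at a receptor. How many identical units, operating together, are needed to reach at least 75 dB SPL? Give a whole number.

N identical sources give L₁ + 10·log₁₀ N, so require 10·log₁₀ N ≥ 75 − 62 = 13.0 dB.
N ≥ 10^(13.0/10) = 19.953, so N = 20.

20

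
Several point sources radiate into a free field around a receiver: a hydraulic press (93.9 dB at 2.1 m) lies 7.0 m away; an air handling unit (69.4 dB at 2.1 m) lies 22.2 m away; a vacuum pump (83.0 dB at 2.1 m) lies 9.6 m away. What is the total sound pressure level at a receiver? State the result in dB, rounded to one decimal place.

83.6 dB

First find each source's level at the receiver (point-source: −20·log₁₀(r/r_ref)), then combine on an intensity basis.
hydraulic press: 93.9 − 20·log₁₀(7.0/2.1) = 93.9 − 10.46 = 83.44 dB.
air handling unit: 69.4 − 20·log₁₀(22.2/2.1) = 69.4 − 20.48 = 48.92 dB.
vacuum pump: 83.0 − 20·log₁₀(9.6/2.1) = 83.0 − 13.20 = 69.80 dB.
Σ 10^(L/10) = 2.305e+08 → L_total = 10·log₁₀(2.305e+08) = 83.63 dB.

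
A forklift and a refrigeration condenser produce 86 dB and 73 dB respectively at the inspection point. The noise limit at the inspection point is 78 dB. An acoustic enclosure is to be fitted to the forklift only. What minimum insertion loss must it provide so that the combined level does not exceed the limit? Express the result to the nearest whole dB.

10 dB

Fixed contribution from the other source: Σ 10^(L/10) = 10^(73/10) = 1.995e+07 (73.00 dB).
To meet 78 dB overall, the treated forklift may contribute at most 10^(78/10) − 1.995e+07 = 4.314e+07, i.e. 76.35 dB.
So the forklift must be reduced from 86 to 76.35 dB: IL = 9.65 dB.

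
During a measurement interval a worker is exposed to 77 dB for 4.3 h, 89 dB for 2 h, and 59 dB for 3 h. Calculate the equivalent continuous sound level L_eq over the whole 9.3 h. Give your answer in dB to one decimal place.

The energy average is taken in the linear domain: L_eq = 10·log₁₀[(Σ tᵢ·10^(Lᵢ/10))/T], T = 9.3 h.
Σ tᵢ·10^(Lᵢ/10) = 4.3·10^(77/10) + 2·10^(89/10) + 3·10^(59/10) = 1.807e+09.
L_eq = 10·log₁₀(1.807e+09/9.3) = 82.88 dB.

82.9 dB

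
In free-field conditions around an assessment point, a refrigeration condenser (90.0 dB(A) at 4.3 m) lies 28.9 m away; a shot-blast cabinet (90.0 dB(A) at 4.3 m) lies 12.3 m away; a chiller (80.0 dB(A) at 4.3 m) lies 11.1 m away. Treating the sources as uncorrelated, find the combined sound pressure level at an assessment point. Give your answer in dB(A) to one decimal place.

82.0 dB(A)

First find each source's level at the receiver (point-source: −20·log₁₀(r/r_ref)), then combine on an intensity basis.
refrigeration condenser: 90.0 − 20·log₁₀(28.9/4.3) = 90.0 − 16.55 = 73.45 dB(A).
shot-blast cabinet: 90.0 − 20·log₁₀(12.3/4.3) = 90.0 − 9.13 = 80.87 dB(A).
chiller: 80.0 − 20·log₁₀(11.1/4.3) = 80.0 − 8.24 = 71.76 dB(A).
Σ 10^(L/10) = 1.594e+08 → L_total = 10·log₁₀(1.594e+08) = 82.02 dB(A).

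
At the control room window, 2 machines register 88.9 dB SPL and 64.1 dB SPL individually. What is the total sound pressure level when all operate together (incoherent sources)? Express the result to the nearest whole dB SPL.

For uncorrelated sources the intensities add, so convert each level to linear form, sum, and take 10·log₁₀ of the total.
Σ 10^(L/10) = 10^(88.9/10) + 10^(64.1/10) = 7.788e+08.
L_total = 10·log₁₀(7.788e+08) = 88.91 dB SPL.

89 dB SPL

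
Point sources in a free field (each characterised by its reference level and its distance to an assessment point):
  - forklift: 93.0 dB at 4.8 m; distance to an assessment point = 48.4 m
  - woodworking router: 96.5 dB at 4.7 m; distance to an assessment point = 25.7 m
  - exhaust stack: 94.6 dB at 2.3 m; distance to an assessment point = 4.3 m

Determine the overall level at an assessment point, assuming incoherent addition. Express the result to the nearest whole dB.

Apply inverse-square spreading to bring every level to the receiver, then sum 10^(L/10).
forklift: 93.0 − 20·log₁₀(48.4/4.8) = 93.0 − 20.07 = 72.93 dB.
woodworking router: 96.5 − 20·log₁₀(25.7/4.7) = 96.5 − 14.76 = 81.74 dB.
exhaust stack: 94.6 − 20·log₁₀(4.3/2.3) = 94.6 − 5.43 = 89.17 dB.
Σ 10^(L/10) = 9.941e+08 → L_total = 10·log₁₀(9.941e+08) = 89.97 dB.

90 dB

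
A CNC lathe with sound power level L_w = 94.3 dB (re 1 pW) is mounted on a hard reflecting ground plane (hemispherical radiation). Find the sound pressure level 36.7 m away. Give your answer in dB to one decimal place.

The power spreads over a hemisphere of area 2π·r², so L_p = L_w − 10·log₁₀(2π·r²).
2π·r² = 8463 m², 10·log₁₀ of that is 39.275 dB.
L_p = 94.3 − 39.275 = 55.02 dB.

55.0 dB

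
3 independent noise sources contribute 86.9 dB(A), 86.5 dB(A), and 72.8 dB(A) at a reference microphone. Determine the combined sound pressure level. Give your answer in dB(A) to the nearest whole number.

90 dB(A)

For uncorrelated sources the intensities add, so convert each level to linear form, sum, and take 10·log₁₀ of the total.
Σ 10^(L/10) = 10^(86.9/10) + 10^(86.5/10) + 10^(72.8/10) = 9.555e+08.
L_total = 10·log₁₀(9.555e+08) = 89.80 dB(A).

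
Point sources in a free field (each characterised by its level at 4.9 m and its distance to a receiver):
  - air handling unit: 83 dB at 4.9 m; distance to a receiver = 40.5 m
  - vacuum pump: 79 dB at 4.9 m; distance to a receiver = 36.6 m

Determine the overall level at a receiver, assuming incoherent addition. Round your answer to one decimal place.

66.4 dB

Propagate each source to the receiver with L = L_ref − 20·log₁₀(r/r_ref), then add intensities.
air handling unit: 83 − 20·log₁₀(40.5/4.9) = 83 − 18.35 = 64.65 dB.
vacuum pump: 79 − 20·log₁₀(36.6/4.9) = 79 − 17.47 = 61.53 dB.
Σ 10^(L/10) = 4.344e+06 → L_total = 10·log₁₀(4.344e+06) = 66.38 dB.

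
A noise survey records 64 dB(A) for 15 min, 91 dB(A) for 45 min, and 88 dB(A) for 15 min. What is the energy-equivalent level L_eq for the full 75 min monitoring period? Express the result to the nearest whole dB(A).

89 dB(A)

L_eq = 10·log₁₀[(1/T)·Σ tᵢ·10^(Lᵢ/10)] with T = 75 min.
Σ tᵢ·10^(Lᵢ/10) = 15·10^(64/10) + 45·10^(91/10) + 15·10^(88/10) = 6.615e+10.
L_eq = 10·log₁₀(6.615e+10/75) = 89.45 dB(A).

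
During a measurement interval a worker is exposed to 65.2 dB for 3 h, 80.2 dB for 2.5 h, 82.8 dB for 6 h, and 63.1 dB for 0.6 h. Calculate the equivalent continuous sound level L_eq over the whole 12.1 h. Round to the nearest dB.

81 dB

The energy average is taken in the linear domain: L_eq = 10·log₁₀[(Σ tᵢ·10^(Lᵢ/10))/T], T = 12.1 h.
Σ tᵢ·10^(Lᵢ/10) = 3·10^(65.2/10) + 2.5·10^(80.2/10) + 6·10^(82.8/10) + 0.6·10^(63.1/10) = 1.416e+09.
L_eq = 10·log₁₀(1.416e+09/12.1) = 80.68 dB.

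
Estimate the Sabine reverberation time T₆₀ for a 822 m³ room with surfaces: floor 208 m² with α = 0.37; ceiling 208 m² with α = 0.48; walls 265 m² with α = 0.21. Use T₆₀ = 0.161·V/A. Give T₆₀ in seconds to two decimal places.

A = Σ Sᵢαᵢ = 208·0.37 + 208·0.48 + 265·0.21 = 232.45 m².
T₆₀ = 0.161·V/A = 0.161·822/232.45 = 0.569 s.

0.57 s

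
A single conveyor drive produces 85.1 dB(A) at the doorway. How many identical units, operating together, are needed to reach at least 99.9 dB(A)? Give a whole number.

N identical sources give L₁ + 10·log₁₀ N, so require 10·log₁₀ N ≥ 99.9 − 85.1 = 14.8 dB.
N ≥ 10^(14.8/10) = 30.200, so N = 31.

31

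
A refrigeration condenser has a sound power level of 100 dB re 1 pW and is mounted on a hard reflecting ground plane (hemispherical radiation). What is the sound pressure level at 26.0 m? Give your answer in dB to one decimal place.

Free-field hemispherical radiation: L_p = L_w − 10·log₁₀(2π·r²), r = 26.0 m.
2π·r² = 4247 m², 10·log₁₀ of that is 36.281 dB.
L_p = 100 − 36.281 = 63.72 dB.

63.7 dB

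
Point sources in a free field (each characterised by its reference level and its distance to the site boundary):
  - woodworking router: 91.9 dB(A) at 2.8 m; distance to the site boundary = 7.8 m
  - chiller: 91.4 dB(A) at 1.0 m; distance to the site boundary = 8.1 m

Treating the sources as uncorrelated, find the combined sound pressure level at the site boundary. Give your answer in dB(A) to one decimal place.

83.4 dB(A)

Propagate each source to the receiver with L = L_ref − 20·log₁₀(r/r_ref), then add intensities.
woodworking router: 91.9 − 20·log₁₀(7.8/2.8) = 91.9 − 8.90 = 83.00 dB(A).
chiller: 91.4 − 20·log₁₀(8.1/1.0) = 91.4 − 18.17 = 73.23 dB(A).
Σ 10^(L/10) = 2.206e+08 → L_total = 10·log₁₀(2.206e+08) = 83.44 dB(A).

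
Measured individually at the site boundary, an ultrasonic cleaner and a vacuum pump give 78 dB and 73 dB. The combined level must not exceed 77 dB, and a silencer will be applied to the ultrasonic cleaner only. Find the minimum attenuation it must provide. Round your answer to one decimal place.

The untreated sources together contribute 10^(73/10) = 1.995e+07, i.e. 73.00 dB.
The limit corresponds to 10^(77/10) = 5.012e+07; subtracting the fixed part leaves 3.017e+07 for the ultrasonic cleaner, i.e. 74.80 dB.
So the ultrasonic cleaner must be reduced from 78 to 74.80 dB: IL = 3.20 dB.

3.2 dB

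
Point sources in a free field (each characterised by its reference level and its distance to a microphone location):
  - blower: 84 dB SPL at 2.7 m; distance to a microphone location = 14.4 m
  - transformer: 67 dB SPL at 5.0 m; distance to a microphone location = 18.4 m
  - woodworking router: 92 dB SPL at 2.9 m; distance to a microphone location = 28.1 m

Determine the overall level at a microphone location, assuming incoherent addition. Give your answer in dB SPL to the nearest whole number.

Propagate each source to the receiver with L = L_ref − 20·log₁₀(r/r_ref), then add intensities.
blower: 84 − 20·log₁₀(14.4/2.7) = 84 − 14.54 = 69.46 dB SPL.
transformer: 67 − 20·log₁₀(18.4/5.0) = 67 − 11.32 = 55.68 dB SPL.
woodworking router: 92 − 20·log₁₀(28.1/2.9) = 92 − 19.73 = 72.27 dB SPL.
Σ 10^(L/10) = 2.608e+07 → L_total = 10·log₁₀(2.608e+07) = 74.16 dB SPL.

74 dB SPL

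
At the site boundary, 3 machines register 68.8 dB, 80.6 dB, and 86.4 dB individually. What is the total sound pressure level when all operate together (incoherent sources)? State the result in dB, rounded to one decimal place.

87.5 dB

For uncorrelated sources the intensities add, so convert each level to linear form, sum, and take 10·log₁₀ of the total.
Σ 10^(L/10) = 10^(68.8/10) + 10^(80.6/10) + 10^(86.4/10) = 5.589e+08.
L_total = 10·log₁₀(5.589e+08) = 87.47 dB.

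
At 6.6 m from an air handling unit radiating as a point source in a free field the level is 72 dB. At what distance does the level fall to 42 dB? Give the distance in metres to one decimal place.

For a point source L₁ − L₂ = 20·log₁₀(r₂/r₁), so r₂ = r₁·10^((L₁−L₂)/20).
r₂ = 6.6·10^((72−42)/20) = 6.6·10^(30.0/20) = 208.71 m.

208.7 m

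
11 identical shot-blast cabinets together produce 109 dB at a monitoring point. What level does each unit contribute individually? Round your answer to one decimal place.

98.6 dB

Dividing the total intensity by 11 lowers the level by 10·log₁₀ 11 = 10.414 dB: L₁ = 109 − 10.414.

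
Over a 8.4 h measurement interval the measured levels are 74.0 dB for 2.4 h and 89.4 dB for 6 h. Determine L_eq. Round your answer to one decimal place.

L_eq = 10·log₁₀[(1/T)·Σ tᵢ·10^(Lᵢ/10)] with T = 8.4 h.
Σ tᵢ·10^(Lᵢ/10) = 2.4·10^(74.0/10) + 6·10^(89.4/10) = 5.286e+09.
L_eq = 10·log₁₀(5.286e+09/8.4) = 87.99 dB.

88.0 dB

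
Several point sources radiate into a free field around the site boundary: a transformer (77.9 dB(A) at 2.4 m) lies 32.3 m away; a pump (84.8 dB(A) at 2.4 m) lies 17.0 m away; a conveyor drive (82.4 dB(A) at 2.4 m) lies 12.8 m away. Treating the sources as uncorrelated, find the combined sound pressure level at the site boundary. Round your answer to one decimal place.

71.0 dB(A)

Apply inverse-square spreading to bring every level to the receiver, then sum 10^(L/10).
transformer: 77.9 − 20·log₁₀(32.3/2.4) = 77.9 − 22.58 = 55.32 dB(A).
pump: 84.8 − 20·log₁₀(17.0/2.4) = 84.8 − 17.00 = 67.80 dB(A).
conveyor drive: 82.4 − 20·log₁₀(12.8/2.4) = 82.4 − 14.54 = 67.86 dB(A).
Σ 10^(L/10) = 1.247e+07 → L_total = 10·log₁₀(1.247e+07) = 70.96 dB(A).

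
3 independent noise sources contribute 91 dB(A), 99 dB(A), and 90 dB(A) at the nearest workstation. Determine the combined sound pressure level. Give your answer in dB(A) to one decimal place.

100.1 dB(A)

For uncorrelated sources the intensities add, so convert each level to linear form, sum, and take 10·log₁₀ of the total.
Σ 10^(L/10) = 10^(91/10) + 10^(99/10) + 10^(90/10) = 1.020e+10.
L_total = 10·log₁₀(1.020e+10) = 100.09 dB(A).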